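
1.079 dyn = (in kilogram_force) 1.1e-06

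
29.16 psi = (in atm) 1.984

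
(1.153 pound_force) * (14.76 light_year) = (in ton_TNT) 1.712e+08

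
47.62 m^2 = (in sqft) 512.6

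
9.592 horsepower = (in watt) 7153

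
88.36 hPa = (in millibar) 88.36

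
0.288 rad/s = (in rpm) 2.75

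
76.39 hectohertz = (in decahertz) 763.9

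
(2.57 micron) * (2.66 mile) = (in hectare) 1.1e-06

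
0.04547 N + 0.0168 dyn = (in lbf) 0.01022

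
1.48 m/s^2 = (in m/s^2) 1.48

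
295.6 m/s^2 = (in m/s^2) 295.6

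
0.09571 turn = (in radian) 0.6014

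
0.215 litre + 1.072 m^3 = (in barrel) 6.744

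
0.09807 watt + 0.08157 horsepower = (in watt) 60.92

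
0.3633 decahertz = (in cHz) 363.3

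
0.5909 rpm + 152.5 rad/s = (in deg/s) 8741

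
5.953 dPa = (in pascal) 0.5953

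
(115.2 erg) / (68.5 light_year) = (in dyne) 1.778e-18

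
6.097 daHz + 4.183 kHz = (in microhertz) 4.244e+09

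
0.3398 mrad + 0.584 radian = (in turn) 0.093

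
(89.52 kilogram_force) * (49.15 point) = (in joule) 15.22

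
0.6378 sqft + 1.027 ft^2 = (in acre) 3.822e-05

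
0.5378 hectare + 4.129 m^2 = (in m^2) 5382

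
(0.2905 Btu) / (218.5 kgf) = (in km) 0.000143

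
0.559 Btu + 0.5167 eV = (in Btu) 0.559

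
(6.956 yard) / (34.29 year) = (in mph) 1.316e-08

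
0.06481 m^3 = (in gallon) 17.12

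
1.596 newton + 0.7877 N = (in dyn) 2.384e+05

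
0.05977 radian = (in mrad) 59.77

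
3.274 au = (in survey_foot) 1.607e+12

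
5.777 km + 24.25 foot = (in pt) 1.64e+07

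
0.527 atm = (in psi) 7.745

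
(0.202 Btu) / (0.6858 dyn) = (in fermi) 3.108e+22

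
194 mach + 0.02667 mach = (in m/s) 6.607e+04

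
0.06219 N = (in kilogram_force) 0.006342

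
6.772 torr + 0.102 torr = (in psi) 0.1329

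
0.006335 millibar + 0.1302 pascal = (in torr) 0.005728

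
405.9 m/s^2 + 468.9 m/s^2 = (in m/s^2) 874.8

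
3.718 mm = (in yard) 0.004066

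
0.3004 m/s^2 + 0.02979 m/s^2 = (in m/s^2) 0.3302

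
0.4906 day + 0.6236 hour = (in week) 0.0738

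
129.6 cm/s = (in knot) 2.519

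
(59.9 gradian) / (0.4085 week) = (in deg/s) 0.0002182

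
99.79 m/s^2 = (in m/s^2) 99.79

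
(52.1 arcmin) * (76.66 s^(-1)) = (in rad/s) 1.162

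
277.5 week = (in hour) 4.662e+04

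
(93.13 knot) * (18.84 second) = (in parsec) 2.925e-14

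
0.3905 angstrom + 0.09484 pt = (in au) 2.236e-16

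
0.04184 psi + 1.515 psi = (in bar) 0.1073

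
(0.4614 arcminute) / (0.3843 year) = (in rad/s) 1.107e-11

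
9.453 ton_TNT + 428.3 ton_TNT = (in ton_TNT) 437.8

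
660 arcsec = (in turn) 0.0005093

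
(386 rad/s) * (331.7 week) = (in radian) 7.744e+10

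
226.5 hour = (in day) 9.438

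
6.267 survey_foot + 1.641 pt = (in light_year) 2.02e-16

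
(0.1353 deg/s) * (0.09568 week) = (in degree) 7829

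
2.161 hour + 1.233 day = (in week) 0.189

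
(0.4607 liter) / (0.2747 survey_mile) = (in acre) 2.575e-10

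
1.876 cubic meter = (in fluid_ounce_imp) 6.603e+04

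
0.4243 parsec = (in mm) 1.309e+19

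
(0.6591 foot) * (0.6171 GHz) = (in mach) 3.641e+05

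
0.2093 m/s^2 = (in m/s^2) 0.2093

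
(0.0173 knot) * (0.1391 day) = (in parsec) 3.466e-15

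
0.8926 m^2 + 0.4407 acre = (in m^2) 1784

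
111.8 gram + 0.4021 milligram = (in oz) 3.944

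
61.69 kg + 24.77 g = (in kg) 61.71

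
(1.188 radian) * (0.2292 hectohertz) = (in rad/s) 27.23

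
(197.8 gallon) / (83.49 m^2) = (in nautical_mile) 4.842e-06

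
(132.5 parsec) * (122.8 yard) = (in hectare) 4.591e+16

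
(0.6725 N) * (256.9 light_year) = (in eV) 1.02e+37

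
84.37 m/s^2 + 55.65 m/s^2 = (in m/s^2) 140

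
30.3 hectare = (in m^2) 3.03e+05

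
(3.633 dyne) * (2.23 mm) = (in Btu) 7.679e-11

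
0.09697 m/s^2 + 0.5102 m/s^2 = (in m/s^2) 0.6072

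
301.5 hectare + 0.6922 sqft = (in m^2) 3.015e+06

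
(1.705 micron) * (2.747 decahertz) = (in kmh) 0.0001686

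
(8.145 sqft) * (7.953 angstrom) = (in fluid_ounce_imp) 2.118e-05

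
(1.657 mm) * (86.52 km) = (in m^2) 143.4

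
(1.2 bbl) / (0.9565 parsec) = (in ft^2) 6.958e-17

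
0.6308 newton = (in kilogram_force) 0.06432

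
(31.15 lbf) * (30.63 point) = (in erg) 1.497e+07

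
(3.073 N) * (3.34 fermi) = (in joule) 1.026e-14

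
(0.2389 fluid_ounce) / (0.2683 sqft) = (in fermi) 2.834e+11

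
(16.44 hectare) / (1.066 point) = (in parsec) 1.417e-08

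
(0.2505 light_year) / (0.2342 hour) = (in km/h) 1.012e+13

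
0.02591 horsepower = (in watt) 19.32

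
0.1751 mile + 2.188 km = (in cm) 2.47e+05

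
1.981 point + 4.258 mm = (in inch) 0.1952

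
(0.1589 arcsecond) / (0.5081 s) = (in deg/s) 8.687e-05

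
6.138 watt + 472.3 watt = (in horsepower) 0.6416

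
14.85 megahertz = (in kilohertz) 1.485e+04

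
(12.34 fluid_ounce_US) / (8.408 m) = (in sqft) 0.0004672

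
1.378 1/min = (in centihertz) 2.297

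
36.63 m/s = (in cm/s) 3663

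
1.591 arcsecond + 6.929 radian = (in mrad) 6929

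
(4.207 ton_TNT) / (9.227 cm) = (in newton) 1.908e+11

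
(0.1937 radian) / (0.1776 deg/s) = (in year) 1.982e-06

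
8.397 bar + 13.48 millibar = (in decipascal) 8.41e+06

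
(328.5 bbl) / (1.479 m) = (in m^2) 35.31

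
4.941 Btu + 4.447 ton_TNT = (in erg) 1.861e+17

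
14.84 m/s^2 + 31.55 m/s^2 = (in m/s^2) 46.39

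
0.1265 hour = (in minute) 7.59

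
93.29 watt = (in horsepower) 0.1251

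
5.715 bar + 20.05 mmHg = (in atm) 5.667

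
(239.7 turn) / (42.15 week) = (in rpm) 0.0005642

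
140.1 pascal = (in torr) 1.051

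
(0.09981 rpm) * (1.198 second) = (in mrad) 12.52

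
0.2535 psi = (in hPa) 17.48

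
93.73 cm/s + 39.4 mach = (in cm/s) 1.342e+06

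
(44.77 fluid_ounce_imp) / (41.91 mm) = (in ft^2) 0.3267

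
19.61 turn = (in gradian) 7844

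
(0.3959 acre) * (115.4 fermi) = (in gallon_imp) 4.067e-08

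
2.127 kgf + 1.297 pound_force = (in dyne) 2.663e+06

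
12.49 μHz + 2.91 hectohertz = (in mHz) 2.91e+05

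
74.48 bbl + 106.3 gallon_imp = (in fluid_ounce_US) 4.167e+05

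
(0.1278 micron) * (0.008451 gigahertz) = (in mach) 0.003172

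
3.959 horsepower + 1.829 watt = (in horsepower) 3.961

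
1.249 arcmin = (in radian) 0.0003633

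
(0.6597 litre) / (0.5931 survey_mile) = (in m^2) 6.911e-07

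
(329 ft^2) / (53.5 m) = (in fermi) 5.713e+14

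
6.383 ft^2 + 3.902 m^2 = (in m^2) 4.495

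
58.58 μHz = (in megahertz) 5.858e-11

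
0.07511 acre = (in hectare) 0.0304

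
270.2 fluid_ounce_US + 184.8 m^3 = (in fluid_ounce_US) 6.249e+06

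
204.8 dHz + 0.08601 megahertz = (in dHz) 8.603e+05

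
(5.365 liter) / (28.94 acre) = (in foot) 1.503e-07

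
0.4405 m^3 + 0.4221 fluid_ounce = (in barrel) 2.771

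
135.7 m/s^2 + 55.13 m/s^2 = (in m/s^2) 190.8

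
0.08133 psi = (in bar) 0.005608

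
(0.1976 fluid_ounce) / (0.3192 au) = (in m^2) 1.224e-16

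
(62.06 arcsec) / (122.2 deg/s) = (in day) 1.633e-09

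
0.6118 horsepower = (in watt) 456.2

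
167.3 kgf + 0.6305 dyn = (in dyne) 1.641e+08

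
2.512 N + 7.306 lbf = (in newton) 35.01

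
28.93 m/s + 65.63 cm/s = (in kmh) 106.5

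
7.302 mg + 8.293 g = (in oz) 0.2928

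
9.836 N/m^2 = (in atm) 9.707e-05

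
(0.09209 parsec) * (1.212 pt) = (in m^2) 1.215e+12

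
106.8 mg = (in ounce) 0.003767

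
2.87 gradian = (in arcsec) 9299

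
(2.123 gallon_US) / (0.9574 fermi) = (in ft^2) 9.035e+13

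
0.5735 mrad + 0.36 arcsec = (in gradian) 0.03662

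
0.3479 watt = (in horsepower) 0.0004665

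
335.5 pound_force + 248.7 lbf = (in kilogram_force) 265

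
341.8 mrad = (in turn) 0.0544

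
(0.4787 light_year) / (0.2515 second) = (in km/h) 6.483e+16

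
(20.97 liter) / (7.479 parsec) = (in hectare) 9.087e-24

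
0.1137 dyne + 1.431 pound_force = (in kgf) 0.6491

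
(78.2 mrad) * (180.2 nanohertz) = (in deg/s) 8.074e-07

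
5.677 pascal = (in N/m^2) 5.677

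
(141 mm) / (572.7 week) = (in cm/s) 4.071e-08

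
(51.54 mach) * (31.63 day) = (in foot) 1.573e+11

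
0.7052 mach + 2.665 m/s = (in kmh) 874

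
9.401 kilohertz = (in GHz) 9.401e-06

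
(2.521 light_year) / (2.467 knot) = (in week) 3.107e+10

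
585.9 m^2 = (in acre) 0.1448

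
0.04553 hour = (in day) 0.001897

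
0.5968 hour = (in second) 2148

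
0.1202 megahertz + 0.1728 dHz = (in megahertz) 0.1202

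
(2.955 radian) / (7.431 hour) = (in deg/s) 0.006329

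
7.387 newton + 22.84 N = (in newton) 30.23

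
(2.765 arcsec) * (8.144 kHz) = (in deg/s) 6.255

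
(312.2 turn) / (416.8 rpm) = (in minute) 0.749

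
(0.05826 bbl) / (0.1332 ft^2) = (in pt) 2122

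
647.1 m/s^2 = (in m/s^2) 647.1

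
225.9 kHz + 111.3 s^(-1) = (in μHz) 2.26e+11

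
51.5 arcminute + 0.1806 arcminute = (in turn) 0.002393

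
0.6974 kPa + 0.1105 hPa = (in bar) 0.007084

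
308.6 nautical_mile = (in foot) 1.875e+06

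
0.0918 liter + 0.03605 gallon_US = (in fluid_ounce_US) 7.719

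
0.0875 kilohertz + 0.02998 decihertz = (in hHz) 0.875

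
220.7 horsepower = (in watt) 1.646e+05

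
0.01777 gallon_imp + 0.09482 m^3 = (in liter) 94.9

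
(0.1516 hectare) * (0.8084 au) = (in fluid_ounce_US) 6.199e+18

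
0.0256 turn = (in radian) 0.1608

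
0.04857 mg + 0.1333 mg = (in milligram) 0.1819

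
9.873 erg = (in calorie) 2.36e-07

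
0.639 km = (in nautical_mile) 0.345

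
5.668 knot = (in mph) 6.523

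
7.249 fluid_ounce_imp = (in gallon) 0.05441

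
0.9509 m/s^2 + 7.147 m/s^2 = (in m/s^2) 8.098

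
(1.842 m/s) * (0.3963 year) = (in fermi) 2.302e+22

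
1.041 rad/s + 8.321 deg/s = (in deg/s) 67.97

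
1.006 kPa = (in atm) 0.009928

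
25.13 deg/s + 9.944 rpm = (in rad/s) 1.48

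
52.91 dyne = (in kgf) 5.395e-05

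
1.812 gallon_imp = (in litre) 8.238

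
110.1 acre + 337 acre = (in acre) 447.1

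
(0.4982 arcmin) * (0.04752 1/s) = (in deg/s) 0.0003946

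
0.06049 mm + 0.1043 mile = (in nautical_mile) 0.09063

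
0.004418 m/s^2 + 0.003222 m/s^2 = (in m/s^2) 0.00764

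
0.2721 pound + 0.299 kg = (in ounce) 14.9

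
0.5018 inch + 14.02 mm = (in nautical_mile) 1.445e-05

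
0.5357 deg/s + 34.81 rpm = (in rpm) 34.9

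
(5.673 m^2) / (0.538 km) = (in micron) 1.054e+04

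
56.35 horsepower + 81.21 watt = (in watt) 4.21e+04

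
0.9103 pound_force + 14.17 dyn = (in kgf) 0.4129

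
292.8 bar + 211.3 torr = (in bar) 293.1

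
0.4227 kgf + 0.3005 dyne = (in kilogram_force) 0.4227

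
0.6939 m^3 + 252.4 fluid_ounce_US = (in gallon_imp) 154.3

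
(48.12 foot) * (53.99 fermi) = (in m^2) 7.919e-13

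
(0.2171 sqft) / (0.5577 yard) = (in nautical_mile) 2.136e-05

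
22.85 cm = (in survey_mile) 0.000142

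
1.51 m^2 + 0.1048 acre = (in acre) 0.1052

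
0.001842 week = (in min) 18.57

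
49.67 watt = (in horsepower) 0.06661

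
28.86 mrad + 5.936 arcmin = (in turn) 0.004868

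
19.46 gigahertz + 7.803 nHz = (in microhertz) 1.946e+16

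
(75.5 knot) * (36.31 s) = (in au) 9.427e-09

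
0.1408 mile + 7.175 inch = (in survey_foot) 744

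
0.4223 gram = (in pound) 0.000931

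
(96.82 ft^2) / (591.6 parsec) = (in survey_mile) 3.062e-22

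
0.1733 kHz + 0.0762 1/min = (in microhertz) 1.733e+08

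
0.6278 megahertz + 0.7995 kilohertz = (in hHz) 6286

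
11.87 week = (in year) 0.2276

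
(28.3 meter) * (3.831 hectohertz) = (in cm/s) 1.084e+06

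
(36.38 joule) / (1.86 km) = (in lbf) 0.004397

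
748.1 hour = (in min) 4.489e+04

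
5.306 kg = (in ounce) 187.2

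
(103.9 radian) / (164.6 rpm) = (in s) 6.028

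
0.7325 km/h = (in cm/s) 20.35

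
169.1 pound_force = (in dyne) 7.522e+07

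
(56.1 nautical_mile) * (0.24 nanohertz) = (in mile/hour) 5.578e-05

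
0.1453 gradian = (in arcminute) 7.846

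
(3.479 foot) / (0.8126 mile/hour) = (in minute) 0.04865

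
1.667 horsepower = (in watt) 1243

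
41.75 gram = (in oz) 1.473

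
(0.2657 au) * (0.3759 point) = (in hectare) 527.1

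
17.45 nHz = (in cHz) 1.745e-06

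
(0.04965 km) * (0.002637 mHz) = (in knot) 0.0002545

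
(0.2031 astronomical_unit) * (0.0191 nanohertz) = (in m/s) 0.5803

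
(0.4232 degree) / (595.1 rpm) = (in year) 3.758e-12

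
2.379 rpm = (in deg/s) 14.27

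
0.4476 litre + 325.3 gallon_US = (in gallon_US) 325.4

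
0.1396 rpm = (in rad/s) 0.01462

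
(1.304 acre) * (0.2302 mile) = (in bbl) 1.23e+07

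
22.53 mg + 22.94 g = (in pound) 0.05062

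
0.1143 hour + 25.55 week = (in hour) 4293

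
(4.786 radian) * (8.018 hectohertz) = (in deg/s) 2.199e+05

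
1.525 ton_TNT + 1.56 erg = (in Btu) 6.048e+06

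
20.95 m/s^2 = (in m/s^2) 20.95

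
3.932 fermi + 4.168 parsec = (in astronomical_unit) 8.597e+05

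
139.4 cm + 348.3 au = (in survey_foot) 1.709e+14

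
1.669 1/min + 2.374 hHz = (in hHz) 2.374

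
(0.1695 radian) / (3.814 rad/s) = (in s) 0.04444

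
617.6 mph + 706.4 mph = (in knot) 1151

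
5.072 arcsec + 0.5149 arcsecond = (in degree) 0.001552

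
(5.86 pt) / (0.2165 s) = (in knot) 0.01856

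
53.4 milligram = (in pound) 0.0001177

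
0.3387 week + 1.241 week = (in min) 1.592e+04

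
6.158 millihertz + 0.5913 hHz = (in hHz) 0.5914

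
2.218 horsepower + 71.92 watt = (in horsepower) 2.314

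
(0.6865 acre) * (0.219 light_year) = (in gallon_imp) 1.266e+21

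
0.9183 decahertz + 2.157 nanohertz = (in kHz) 0.009183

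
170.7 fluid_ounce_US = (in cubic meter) 0.005048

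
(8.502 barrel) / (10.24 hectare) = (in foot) 4.331e-05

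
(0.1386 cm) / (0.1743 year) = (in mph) 5.64e-10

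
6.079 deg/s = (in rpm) 1.013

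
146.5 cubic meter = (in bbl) 921.5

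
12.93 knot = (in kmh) 23.95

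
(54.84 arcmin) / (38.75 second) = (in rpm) 0.003931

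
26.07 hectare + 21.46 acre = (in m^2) 3.475e+05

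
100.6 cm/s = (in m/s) 1.006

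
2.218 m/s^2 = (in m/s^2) 2.218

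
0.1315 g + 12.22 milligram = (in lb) 0.0003168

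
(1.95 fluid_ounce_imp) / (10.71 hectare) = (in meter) 5.173e-10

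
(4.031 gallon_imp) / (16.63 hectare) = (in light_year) 1.165e-23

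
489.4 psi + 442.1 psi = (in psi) 931.5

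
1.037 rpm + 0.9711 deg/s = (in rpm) 1.199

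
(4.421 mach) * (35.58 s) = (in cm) 5.356e+06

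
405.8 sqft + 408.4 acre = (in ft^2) 1.779e+07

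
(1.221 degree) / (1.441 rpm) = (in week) 2.335e-07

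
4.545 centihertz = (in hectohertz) 0.0004545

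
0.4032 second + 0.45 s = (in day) 9.875e-06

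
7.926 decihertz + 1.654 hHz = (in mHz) 1.662e+05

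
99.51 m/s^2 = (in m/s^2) 99.51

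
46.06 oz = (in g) 1306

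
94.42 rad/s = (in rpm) 901.6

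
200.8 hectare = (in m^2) 2.008e+06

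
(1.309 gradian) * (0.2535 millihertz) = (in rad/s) 5.212e-06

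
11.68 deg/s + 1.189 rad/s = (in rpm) 13.3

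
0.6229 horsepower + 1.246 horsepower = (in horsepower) 1.869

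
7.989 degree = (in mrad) 139.4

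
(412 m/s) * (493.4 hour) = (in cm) 7.318e+10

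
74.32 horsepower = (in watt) 5.542e+04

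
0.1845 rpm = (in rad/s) 0.01932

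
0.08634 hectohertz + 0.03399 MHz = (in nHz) 3.4e+13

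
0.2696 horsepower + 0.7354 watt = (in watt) 201.8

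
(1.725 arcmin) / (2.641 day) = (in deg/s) 1.26e-07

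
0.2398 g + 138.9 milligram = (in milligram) 378.7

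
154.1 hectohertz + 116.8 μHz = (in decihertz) 1.541e+05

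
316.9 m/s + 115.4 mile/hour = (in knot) 716.3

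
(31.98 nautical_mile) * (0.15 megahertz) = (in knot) 1.727e+10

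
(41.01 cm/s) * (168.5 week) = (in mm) 4.179e+10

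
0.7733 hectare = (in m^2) 7733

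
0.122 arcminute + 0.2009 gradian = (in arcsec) 658.2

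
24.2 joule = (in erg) 2.42e+08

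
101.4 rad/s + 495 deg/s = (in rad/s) 110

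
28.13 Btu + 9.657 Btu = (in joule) 3.987e+04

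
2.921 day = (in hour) 70.1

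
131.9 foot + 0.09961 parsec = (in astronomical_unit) 2.055e+04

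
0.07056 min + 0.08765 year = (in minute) 4.607e+04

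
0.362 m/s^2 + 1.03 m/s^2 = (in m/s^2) 1.392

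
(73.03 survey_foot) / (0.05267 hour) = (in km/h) 0.4226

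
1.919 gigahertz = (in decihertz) 1.919e+10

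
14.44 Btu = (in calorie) 3641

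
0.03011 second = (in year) 9.548e-10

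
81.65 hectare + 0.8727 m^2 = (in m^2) 8.165e+05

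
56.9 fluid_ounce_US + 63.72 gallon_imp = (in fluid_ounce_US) 9852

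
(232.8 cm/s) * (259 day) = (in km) 5.21e+04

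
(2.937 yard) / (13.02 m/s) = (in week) 3.41e-07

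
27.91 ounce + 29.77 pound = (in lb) 31.51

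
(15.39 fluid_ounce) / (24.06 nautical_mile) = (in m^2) 1.021e-08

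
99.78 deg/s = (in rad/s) 1.741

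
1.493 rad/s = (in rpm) 14.26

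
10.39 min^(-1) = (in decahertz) 0.01732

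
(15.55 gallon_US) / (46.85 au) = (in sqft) 9.04e-14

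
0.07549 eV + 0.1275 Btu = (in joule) 134.5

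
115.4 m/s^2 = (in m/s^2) 115.4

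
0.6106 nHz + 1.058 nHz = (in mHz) 1.669e-06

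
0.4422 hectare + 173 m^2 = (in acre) 1.135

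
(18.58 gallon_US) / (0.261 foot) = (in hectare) 8.841e-05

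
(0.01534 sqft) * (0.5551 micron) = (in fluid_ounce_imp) 2.784e-05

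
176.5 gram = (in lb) 0.3891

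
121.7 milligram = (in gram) 0.1217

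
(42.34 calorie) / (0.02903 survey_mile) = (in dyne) 3.792e+05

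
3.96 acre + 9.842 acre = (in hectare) 5.585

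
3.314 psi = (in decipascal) 2.285e+05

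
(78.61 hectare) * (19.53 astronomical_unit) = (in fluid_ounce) 7.766e+22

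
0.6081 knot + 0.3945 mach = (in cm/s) 1.346e+04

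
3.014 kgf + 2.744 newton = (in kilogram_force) 3.294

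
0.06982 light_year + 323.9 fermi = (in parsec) 0.02141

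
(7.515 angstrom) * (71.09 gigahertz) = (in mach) 0.1569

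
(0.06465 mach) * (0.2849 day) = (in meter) 5.419e+05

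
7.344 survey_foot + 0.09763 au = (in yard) 1.597e+10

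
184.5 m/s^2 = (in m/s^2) 184.5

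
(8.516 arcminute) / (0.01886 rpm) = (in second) 1.254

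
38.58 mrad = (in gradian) 2.456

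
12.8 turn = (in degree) 4608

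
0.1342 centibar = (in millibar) 1.342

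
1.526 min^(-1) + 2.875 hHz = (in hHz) 2.875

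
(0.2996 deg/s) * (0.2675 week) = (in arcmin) 2.908e+06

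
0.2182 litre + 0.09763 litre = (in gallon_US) 0.08343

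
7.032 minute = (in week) 0.0006976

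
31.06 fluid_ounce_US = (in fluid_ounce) 31.06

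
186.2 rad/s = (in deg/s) 1.067e+04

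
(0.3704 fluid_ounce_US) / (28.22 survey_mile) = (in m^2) 2.412e-10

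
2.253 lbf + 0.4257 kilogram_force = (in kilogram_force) 1.448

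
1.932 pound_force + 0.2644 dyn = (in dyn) 8.594e+05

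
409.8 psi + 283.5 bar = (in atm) 307.7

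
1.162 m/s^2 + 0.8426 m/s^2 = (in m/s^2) 2.005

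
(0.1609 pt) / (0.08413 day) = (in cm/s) 7.809e-07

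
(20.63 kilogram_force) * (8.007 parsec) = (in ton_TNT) 1.195e+10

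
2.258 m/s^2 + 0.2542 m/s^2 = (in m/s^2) 2.512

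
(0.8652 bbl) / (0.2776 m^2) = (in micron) 4.955e+05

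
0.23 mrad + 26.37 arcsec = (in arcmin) 1.23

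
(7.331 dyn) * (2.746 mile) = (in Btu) 0.0003071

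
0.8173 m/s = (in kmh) 2.942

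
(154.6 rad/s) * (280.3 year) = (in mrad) 1.367e+15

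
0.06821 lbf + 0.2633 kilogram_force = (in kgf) 0.2942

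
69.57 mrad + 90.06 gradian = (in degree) 85.04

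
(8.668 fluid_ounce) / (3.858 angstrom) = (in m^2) 6.644e+05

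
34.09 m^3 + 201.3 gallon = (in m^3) 34.85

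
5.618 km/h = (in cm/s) 156.1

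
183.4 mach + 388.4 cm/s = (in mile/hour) 1.397e+05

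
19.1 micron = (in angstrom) 1.91e+05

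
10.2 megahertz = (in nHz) 1.02e+16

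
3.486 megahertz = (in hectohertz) 3.486e+04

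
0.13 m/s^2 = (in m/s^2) 0.13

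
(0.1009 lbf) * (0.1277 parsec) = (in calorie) 4.227e+14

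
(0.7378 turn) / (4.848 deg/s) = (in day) 0.0006341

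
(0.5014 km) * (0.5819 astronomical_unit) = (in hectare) 4.365e+09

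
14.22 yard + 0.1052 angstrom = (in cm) 1300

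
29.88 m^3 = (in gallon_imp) 6573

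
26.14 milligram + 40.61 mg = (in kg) 6.675e-05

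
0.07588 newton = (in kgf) 0.007738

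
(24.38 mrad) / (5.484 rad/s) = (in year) 1.41e-10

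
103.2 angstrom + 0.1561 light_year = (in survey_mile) 9.177e+11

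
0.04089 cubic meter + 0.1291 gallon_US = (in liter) 41.38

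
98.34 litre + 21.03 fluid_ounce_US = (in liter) 98.96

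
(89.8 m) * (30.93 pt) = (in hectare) 9.798e-05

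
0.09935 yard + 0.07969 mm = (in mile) 5.65e-05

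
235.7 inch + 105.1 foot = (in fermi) 3.802e+16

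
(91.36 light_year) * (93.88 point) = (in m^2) 2.863e+16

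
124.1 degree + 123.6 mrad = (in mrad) 2290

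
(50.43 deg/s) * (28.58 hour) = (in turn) 1.441e+04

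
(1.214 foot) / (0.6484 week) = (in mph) 2.111e-06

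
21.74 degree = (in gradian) 24.16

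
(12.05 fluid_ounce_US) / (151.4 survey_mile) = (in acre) 3.614e-13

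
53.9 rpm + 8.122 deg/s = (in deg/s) 331.5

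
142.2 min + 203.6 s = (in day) 0.1011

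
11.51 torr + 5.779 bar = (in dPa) 5.794e+06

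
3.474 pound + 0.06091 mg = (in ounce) 55.58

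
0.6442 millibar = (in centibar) 0.06442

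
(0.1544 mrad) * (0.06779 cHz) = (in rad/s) 1.047e-07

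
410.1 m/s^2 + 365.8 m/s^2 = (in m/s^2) 775.9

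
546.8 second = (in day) 0.006329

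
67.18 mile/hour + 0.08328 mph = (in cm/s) 3007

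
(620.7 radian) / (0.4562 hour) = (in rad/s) 0.3779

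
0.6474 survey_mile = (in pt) 2.953e+06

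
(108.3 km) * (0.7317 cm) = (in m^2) 792.4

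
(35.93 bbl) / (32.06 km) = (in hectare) 1.782e-08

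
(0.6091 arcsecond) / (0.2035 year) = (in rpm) 4.394e-12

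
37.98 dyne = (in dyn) 37.98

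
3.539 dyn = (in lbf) 7.956e-06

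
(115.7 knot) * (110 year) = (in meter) 2.065e+11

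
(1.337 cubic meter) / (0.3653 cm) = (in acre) 0.09044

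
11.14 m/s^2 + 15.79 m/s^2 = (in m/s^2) 26.93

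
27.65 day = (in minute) 3.982e+04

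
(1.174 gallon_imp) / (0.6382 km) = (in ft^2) 9.002e-05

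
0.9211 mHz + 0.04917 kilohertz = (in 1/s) 49.17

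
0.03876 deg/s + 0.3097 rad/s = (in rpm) 2.964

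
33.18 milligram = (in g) 0.03318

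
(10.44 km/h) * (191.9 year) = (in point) 4.975e+13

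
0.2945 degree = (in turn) 0.0008181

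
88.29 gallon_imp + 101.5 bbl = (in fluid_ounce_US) 5.592e+05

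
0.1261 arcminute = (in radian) 3.668e-05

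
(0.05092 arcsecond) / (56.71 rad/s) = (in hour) 1.209e-12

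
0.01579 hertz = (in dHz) 0.1579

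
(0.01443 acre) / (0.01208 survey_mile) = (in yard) 3.285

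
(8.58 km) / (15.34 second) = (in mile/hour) 1251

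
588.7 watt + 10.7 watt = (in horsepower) 0.8038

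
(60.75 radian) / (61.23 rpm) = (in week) 1.567e-05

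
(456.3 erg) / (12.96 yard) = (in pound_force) 8.656e-07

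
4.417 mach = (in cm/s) 1.504e+05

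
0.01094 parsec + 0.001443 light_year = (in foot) 1.152e+15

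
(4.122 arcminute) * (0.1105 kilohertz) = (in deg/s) 7.591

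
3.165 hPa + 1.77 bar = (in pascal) 1.773e+05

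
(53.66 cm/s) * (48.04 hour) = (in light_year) 9.809e-12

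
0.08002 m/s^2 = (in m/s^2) 0.08002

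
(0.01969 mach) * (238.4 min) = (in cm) 9.59e+06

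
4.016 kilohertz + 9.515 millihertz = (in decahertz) 401.6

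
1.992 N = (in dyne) 1.992e+05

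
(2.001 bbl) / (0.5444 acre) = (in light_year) 1.526e-20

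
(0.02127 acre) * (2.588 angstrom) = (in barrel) 1.401e-07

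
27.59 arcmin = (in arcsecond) 1655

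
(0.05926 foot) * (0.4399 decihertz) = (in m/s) 0.0007946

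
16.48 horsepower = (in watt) 1.229e+04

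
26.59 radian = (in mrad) 2.659e+04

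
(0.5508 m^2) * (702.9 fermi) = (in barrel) 2.435e-12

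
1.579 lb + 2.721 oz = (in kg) 0.7934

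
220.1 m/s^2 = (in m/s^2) 220.1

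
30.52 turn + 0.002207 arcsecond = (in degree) 1.099e+04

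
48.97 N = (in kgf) 4.994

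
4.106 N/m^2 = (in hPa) 0.04106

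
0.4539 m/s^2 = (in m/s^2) 0.4539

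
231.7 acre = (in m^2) 9.377e+05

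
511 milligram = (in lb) 0.001127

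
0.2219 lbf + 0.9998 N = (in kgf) 0.2026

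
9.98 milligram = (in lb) 2.2e-05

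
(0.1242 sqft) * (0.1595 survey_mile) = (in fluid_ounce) 1.002e+05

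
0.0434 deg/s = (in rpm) 0.007233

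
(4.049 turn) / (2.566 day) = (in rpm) 0.001096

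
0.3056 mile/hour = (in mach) 0.0004012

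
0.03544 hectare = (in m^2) 354.4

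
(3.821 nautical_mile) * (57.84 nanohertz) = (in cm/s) 0.04093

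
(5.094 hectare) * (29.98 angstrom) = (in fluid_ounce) 5.164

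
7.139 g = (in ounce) 0.2518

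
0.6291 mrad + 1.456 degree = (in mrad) 26.04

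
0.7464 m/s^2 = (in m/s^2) 0.7464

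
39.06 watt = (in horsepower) 0.05238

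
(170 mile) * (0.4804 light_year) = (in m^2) 1.243e+21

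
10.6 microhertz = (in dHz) 0.000106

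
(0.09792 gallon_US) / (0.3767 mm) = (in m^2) 0.984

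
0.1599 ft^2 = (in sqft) 0.1599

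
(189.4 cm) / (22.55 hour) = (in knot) 4.535e-05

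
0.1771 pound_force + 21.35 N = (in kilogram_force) 2.257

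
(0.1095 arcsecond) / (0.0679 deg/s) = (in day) 5.185e-09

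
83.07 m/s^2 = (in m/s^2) 83.07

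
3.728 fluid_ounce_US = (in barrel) 0.0006935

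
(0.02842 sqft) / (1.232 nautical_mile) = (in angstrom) 1.157e+04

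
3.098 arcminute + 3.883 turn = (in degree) 1398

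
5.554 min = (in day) 0.003857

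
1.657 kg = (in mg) 1.657e+06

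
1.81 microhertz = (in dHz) 1.81e-05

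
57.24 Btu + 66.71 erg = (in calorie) 1.443e+04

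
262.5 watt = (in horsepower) 0.352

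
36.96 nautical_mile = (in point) 1.94e+08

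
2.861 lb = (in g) 1298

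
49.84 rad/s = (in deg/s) 2856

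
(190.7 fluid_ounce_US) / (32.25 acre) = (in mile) 2.685e-11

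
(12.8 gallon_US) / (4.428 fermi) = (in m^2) 1.094e+13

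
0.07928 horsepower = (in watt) 59.12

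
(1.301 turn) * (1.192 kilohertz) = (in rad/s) 9744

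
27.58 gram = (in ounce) 0.9729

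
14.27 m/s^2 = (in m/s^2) 14.27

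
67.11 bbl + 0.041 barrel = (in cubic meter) 10.68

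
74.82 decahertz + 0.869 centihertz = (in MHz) 0.0007482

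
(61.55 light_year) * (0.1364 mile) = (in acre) 3.159e+16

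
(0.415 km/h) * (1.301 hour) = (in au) 3.609e-09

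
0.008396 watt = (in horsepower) 1.126e-05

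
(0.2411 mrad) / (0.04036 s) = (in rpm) 0.05704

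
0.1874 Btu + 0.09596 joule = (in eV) 1.235e+21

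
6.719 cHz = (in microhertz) 6.719e+04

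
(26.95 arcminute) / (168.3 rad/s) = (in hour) 1.294e-08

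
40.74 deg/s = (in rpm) 6.79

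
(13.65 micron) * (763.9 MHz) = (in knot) 2.027e+04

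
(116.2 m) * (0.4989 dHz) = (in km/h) 20.87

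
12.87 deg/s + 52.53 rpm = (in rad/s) 5.726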